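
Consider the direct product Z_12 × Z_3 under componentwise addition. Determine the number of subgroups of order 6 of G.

4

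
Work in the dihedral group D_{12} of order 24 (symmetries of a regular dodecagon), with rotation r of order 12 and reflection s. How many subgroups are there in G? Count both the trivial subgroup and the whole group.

|G| = 24, so by Lagrange every subgroup order divides 24. Divisors: 1, 2, 3, 4, 6, 8, 12, 24.
Subgroups by order — order 1: 1; order 2: 13; order 3: 1; order 4: 7; order 6: 5; order 8: 3; order 12: 3; order 24: 1.
Total: 1 + 13 + 1 + 7 + 5 + 3 + 3 + 1 = 34.

34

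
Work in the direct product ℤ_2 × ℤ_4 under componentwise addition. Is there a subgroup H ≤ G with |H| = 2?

2 | 8. A subgroup of order 2 is {(0,0), (0,2)}.

Yes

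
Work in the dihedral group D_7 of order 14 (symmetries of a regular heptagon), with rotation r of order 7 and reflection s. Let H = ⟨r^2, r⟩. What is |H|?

|⟨r^2⟩| = 7 and |⟨r⟩| = 7, so |H| is a multiple of lcm(7, 7) = 7 and divides |G| = 14.
Closing under the operation: H = {e, r, r^2, r^3, r^4, r^5, r^6}, so |H| = 7.

7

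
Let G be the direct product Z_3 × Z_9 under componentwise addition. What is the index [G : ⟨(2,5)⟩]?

|⟨(2,5)⟩| = 9 and |G| = 27.
By Lagrange, [G : H] = |G|/|H| = 27/9 = 3.

3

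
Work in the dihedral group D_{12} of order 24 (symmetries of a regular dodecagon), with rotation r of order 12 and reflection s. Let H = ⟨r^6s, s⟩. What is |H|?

|⟨r^6s⟩| = 2 and |⟨s⟩| = 2, so |H| is a multiple of lcm(2, 2) = 2 and divides |G| = 24.
Closing under the operation: H = {e, r^6, s, r^6s}, so |H| = 4.

4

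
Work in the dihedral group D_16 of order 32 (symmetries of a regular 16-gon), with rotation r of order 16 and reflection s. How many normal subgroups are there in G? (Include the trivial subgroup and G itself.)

G has 36 subgroups. Checking conjugation-invariance by order — order 1: 1/1 normal; order 2: 1/17 normal; order 4: 1/9 normal; order 8: 1/5 normal; order 16: 3/3 normal; order 32: 1/1 normal.
Total normal subgroups: 8.

8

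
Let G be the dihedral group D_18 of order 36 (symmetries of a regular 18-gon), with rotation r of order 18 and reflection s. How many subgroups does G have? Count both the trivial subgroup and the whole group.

|G| = 36, so by Lagrange every subgroup order divides 36. Divisors: 1, 2, 3, 4, 6, 9, 12, 18, 36.
Subgroups by order — order 1: 1; order 2: 19; order 3: 1; order 4: 9; order 6: 7; order 9: 1; order 12: 3; order 18: 3; order 36: 1.
Total: 1 + 19 + 1 + 9 + 7 + 1 + 3 + 3 + 1 = 45.

45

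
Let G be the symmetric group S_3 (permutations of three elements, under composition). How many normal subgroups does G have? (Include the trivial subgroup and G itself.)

G has 6 subgroups. Checking conjugation-invariance by order — order 1: 1/1 normal; order 2: 0/3 normal; order 3: 1/1 normal; order 6: 1/1 normal.
Total normal subgroups: 3.

3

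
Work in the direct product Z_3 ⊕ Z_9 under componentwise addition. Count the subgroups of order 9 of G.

4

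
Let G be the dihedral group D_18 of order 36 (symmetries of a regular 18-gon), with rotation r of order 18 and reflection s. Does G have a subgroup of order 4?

Yes

4 | 36. A subgroup of order 4 is {e, r^9, rs, r^10s}.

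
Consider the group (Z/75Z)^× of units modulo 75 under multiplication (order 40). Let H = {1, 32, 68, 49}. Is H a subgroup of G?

Yes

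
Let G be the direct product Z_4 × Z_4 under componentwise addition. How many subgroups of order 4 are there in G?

|G| = 16 and 4 | 16, so subgroups of order 4 are possible by Lagrange.
The subgroups of order 4 are: {(0,0), (0,1), (0,2), (0,3)}; {(0,0), (0,2), (2,0), (2,2)}; {(0,0), (0,2), (2,1), (2,3)}; {(0,0), (1,0), (2,0), (3,0)}; … (7 in all).
So G has 7 subgroups of order 4.

7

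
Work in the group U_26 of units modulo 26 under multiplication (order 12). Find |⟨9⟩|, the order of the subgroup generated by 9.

Compute successive powers of 9 mod 26: 9, 3, 1; 9^3 ≡ 1 (mod 26).
So |⟨9⟩| = 3.

3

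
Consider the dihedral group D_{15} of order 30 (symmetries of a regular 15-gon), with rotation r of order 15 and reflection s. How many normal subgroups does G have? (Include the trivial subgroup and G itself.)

G has 28 subgroups. Checking conjugation-invariance by order — order 1: 1/1 normal; order 2: 0/15 normal; order 3: 1/1 normal; order 5: 1/1 normal; order 6: 0/5 normal; order 10: 0/3 normal; order 15: 1/1 normal; order 30: 1/1 normal.
Total normal subgroups: 5.

5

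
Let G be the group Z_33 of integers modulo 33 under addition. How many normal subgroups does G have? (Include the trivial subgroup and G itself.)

G is abelian, so every subgroup is normal.
G has 4 subgroups in total, hence 4 normal subgroups.

4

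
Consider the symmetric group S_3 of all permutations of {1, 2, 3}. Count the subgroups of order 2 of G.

3

|G| = 6 and 2 | 6, so subgroups of order 2 are possible by Lagrange.
The subgroups of order 2 are: {e, (1 2)}; {e, (1 3)}; {e, (2 3)}.
So G has 3 subgroups of order 2.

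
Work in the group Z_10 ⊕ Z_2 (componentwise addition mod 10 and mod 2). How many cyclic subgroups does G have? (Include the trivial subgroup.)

8

A cyclic subgroup of order d is generated by each of its φ(d) elements of order d, so the cyclic subgroups of order d number (#elements of order d)/φ(d).
Cyclic subgroups by order — order 1: 1; order 2: 3; order 5: 1; order 10: 3.
Total: 8.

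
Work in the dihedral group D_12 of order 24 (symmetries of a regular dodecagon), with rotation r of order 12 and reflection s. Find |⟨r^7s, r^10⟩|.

12

|⟨r^7s⟩| = 2 and |⟨r^10⟩| = 6, so |H| is a multiple of lcm(2, 6) = 6 and divides |G| = 24.
Closing under the operation: H = {e, r^2, r^4, r^6, r^8, r^10, rs, r^3s, r^5s, r^7s, r^9s, r^11s}, so |H| = 12.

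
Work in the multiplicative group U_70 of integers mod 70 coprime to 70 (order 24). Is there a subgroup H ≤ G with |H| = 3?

3 | 24. A subgroup of order 3 is {1, 11, 51}.

Yes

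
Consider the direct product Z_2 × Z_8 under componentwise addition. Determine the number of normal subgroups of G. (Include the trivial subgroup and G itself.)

G is abelian, so every subgroup is normal.
G has 11 subgroups in total, hence 11 normal subgroups.

11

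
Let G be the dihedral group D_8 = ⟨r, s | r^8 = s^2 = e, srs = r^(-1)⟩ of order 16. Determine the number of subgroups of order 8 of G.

|G| = 16 and 8 | 16, so subgroups of order 8 are possible by Lagrange.
The subgroups of order 8 are: {e, r, r^2, r^3, r^4, r^5, r^6, r^7}; {e, r^2, r^4, r^6, s, r^2s, r^4s, r^6s}; {e, r^2, r^4, r^6, rs, r^3s, r^5s, r^7s}.
So G has 3 subgroups of order 8.

3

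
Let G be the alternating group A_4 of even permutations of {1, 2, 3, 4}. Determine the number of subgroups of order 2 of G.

|G| = 12 and 2 | 12, so subgroups of order 2 are possible by Lagrange.
The subgroups of order 2 are: {e, (1 2)(3 4)}; {e, (1 3)(2 4)}; {e, (1 4)(2 3)}.
So G has 3 subgroups of order 2.

3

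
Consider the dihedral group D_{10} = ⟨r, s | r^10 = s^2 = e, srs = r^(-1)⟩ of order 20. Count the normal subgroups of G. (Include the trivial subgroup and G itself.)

G has 22 subgroups. Checking conjugation-invariance by order — order 1: 1/1 normal; order 2: 1/11 normal; order 4: 0/5 normal; order 5: 1/1 normal; order 10: 3/3 normal; order 20: 1/1 normal.
Total normal subgroups: 7.

7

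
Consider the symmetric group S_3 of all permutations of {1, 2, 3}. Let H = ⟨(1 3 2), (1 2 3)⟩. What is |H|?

3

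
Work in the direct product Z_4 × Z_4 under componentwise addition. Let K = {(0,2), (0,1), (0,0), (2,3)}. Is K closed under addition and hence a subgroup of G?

(0,1) ∈ K but its inverse (0,3) ∉ K, so K is not a subgroup.

No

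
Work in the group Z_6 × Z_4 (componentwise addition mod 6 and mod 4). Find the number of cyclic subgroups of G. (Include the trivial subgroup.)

12

Each element a generates a cyclic subgroup ⟨a⟩; distinct elements may generate the same one (a cyclic group of order d has φ(d) generators).
Cyclic subgroups by order — order 1: 1; order 2: 3; order 3: 1; order 4: 2; order 6: 3; order 12: 2.
Total: 12.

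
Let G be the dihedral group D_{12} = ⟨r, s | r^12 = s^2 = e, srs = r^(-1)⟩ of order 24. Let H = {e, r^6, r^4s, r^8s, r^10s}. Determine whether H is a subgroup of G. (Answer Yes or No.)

No

|H| = 5 does not divide |G| = 24, so by Lagrange H is not a subgroup.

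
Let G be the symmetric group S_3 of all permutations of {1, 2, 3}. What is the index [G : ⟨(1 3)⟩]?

3

|⟨(1 3)⟩| = 2 and |G| = 6.
By Lagrange, [G : H] = |G|/|H| = 6/2 = 3.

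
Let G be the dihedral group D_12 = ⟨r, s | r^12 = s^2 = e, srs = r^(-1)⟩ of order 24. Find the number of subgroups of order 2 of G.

|G| = 24 and 2 | 24, so subgroups of order 2 are possible by Lagrange.
The subgroups of order 2 are: {e, r^10s}; {e, r^11s}; {e, r^2s}; {e, r^3s}; … (13 in all).
So G has 13 subgroups of order 2.

13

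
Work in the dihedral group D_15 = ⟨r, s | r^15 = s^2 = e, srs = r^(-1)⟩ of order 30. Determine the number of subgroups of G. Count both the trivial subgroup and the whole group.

|G| = 30, so by Lagrange every subgroup order divides 30. Divisors: 1, 2, 3, 5, 6, 10, 15, 30.
Subgroups by order — order 1: 1; order 2: 15; order 3: 1; order 5: 1; order 6: 5; order 10: 3; order 15: 1; order 30: 1.
Total: 1 + 15 + 1 + 1 + 5 + 3 + 1 + 1 = 28.

28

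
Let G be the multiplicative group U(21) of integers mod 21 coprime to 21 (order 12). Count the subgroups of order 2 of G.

|G| = 12 and 2 | 12, so subgroups of order 2 are possible by Lagrange.
The subgroups of order 2 are: {1, 13}; {1, 20}; {1, 8}.
So G has 3 subgroups of order 2.

3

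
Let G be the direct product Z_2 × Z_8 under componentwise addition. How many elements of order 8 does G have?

8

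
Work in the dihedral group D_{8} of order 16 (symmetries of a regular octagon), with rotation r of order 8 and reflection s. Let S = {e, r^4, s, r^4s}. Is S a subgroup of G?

Yes

|S| = 4 divides |G| = 16, consistent with Lagrange.
S contains the identity, every element's inverse is in S, and S is closed under ·: it is a subgroup.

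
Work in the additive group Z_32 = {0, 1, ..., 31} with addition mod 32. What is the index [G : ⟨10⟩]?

2

|⟨10⟩| = 16 and |G| = 32.
By Lagrange, [G : H] = |G|/|H| = 32/16 = 2.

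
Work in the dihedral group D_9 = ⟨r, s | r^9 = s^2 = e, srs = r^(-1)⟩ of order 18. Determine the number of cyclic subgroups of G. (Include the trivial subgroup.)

12

Group the elements of G by the cyclic subgroup they generate; each cyclic subgroup of order d accounts for φ(d) elements.
Cyclic subgroups by order — order 1: 1; order 2: 9; order 3: 1; order 9: 1.
Total: 12.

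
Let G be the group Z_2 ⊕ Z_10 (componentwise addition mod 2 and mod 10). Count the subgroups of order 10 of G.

3

|G| = 20 and 10 | 20, so subgroups of order 10 are possible by Lagrange.
The subgroups of order 10 are: {(0,0), (0,1), (0,2), (0,3), (0,4), (0,5), (0,6), (0,7), (0,8), (0,9)}; {(0,0), (0,2), (0,4), (0,6), (0,8), (1,0), (1,2), (1,4), (1,6), (1,8)}; {(0,0), (0,2), (0,4), (0,6), (0,8), (1,1), (1,3), (1,5), (1,7), (1,9)}.
So G has 3 subgroups of order 10.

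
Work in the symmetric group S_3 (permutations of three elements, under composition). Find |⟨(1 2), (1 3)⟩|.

6

|⟨(1 2)⟩| = 2 and |⟨(1 3)⟩| = 2, so |H| is a multiple of lcm(2, 2) = 2 and divides |G| = 6.
Closing {(1 2), (1 3)} under the group operation gives all of G, so |H| = 6.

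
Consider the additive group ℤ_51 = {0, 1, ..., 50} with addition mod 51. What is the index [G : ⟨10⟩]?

1

|⟨10⟩| = 51 and |G| = 51.
By Lagrange, [G : H] = |G|/|H| = 51/51 = 1.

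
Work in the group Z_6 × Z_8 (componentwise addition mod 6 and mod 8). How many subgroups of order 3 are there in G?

1

|G| = 48 and 3 | 48, so subgroups of order 3 are possible by Lagrange.
The subgroups of order 3 are: {(0,0), (2,0), (4,0)}.
So G has 1 subgroup of order 3.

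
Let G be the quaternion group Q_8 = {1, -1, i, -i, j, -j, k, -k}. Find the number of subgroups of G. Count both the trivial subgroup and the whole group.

6

|G| = 8, so by Lagrange every subgroup order divides 8. Divisors: 1, 2, 4, 8.
Subgroups by order — order 1: 1; order 2: 1; order 4: 3; order 8: 1.
Total: 1 + 1 + 3 + 1 = 6.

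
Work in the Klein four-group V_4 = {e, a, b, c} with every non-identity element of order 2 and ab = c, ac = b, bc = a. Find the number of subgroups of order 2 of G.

|G| = 4 and 2 | 4, so subgroups of order 2 are possible by Lagrange.
The subgroups of order 2 are: {e, a}; {e, b}; {e, c}.
So G has 3 subgroups of order 2.

3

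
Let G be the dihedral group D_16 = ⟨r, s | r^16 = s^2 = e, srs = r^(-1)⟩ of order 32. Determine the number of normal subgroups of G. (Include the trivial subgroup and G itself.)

8

G has 36 subgroups. Checking conjugation-invariance by order — order 1: 1/1 normal; order 2: 1/17 normal; order 4: 1/9 normal; order 8: 1/5 normal; order 16: 3/3 normal; order 32: 1/1 normal.
Total normal subgroups: 8.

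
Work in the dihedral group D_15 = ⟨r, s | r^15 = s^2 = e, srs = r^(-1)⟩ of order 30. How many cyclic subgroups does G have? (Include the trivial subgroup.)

19

A cyclic subgroup of order d is generated by each of its φ(d) elements of order d, so the cyclic subgroups of order d number (#elements of order d)/φ(d).
Cyclic subgroups by order — order 1: 1; order 2: 15; order 3: 1; order 5: 1; order 15: 1.
Total: 19.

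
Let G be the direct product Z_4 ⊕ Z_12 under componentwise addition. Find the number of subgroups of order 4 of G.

7

|G| = 48 and 4 | 48, so subgroups of order 4 are possible by Lagrange.
The subgroups of order 4 are: {(0,0), (0,3), (0,6), (0,9)}; {(0,0), (0,6), (2,0), (2,6)}; {(0,0), (0,6), (2,3), (2,9)}; {(0,0), (1,0), (2,0), (3,0)}; … (7 in all).
So G has 7 subgroups of order 4.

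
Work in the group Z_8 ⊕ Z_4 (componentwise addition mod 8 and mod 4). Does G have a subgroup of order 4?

Yes

4 | 32. A subgroup of order 4 is {(0,0), (0,1), (0,2), (0,3)}.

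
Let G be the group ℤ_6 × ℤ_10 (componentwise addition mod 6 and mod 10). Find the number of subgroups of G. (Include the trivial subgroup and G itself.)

20

|G| = 60, so by Lagrange every subgroup order divides 60. Divisors: 1, 2, 3, 4, 5, 6, 10, 12, 15, 20, 30, 60.
Subgroups by order — order 1: 1; order 2: 3; order 3: 1; order 4: 1; order 5: 1; order 6: 3; order 10: 3; order 12: 1; order 15: 1; order 20: 1; order 30: 3; order 60: 1.
Total: 1 + 3 + 1 + 1 + 1 + 3 + 3 + 1 + 1 + 1 + 3 + 1 = 20.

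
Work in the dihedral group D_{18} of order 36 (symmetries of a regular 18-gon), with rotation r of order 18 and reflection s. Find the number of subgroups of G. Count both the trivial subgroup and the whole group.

|G| = 36, so by Lagrange every subgroup order divides 36. Divisors: 1, 2, 3, 4, 6, 9, 12, 18, 36.
Subgroups by order — order 1: 1; order 2: 19; order 3: 1; order 4: 9; order 6: 7; order 9: 1; order 12: 3; order 18: 3; order 36: 1.
Total: 1 + 19 + 1 + 9 + 7 + 1 + 3 + 3 + 1 = 45.

45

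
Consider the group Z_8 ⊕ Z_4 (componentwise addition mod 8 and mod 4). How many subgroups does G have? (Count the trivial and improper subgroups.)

22

|G| = 32, so by Lagrange every subgroup order divides 32. Divisors: 1, 2, 4, 8, 16, 32.
Subgroups by order — order 1: 1; order 2: 3; order 4: 7; order 8: 7; order 16: 3; order 32: 1.
Total: 1 + 3 + 7 + 7 + 3 + 1 = 22.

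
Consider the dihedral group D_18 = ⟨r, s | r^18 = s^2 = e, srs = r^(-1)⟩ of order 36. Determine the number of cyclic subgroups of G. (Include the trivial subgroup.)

24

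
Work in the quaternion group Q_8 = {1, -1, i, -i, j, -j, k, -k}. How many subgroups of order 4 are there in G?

3

|G| = 8 and 4 | 8, so subgroups of order 4 are possible by Lagrange.
The subgroups of order 4 are: {1, -1, i, -i}; {1, -1, j, -j}; {1, -1, k, -k}.
So G has 3 subgroups of order 4.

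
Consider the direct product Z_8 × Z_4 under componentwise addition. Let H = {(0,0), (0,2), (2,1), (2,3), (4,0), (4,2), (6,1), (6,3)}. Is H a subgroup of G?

Yes

|H| = 8 divides |G| = 32, consistent with Lagrange.
H contains the identity, every element's inverse is in H, and H is closed under +: it is a subgroup.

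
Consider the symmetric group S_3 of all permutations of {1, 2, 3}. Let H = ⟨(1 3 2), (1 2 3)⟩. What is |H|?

3

|⟨(1 3 2)⟩| = 3 and |⟨(1 2 3)⟩| = 3, so |H| is a multiple of lcm(3, 3) = 3 and divides |G| = 6.
Closing under the operation: H = {e, (1 2 3), (1 3 2)}, so |H| = 3.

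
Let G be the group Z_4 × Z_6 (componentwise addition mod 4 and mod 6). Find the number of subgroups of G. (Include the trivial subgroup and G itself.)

|G| = 24, so by Lagrange every subgroup order divides 24. Divisors: 1, 2, 3, 4, 6, 8, 12, 24.
Subgroups by order — order 1: 1; order 2: 3; order 3: 1; order 4: 3; order 6: 3; order 8: 1; order 12: 3; order 24: 1.
Total: 1 + 3 + 1 + 3 + 3 + 1 + 3 + 1 = 16.

16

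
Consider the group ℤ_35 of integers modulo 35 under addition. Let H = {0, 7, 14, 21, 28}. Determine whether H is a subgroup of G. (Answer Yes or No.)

Yes

|H| = 5 divides |G| = 35, consistent with Lagrange.
H contains the identity, every element's inverse is in H, and H is closed under +: it is a subgroup.
In fact H = ⟨21⟩.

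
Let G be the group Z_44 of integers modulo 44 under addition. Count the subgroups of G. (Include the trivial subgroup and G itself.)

6

A cyclic group of order 44 has exactly one subgroup for each divisor of 44.
Divisors of 44: 1, 2, 4, 11, 22, 44.
So Z_44 has 6 subgroups.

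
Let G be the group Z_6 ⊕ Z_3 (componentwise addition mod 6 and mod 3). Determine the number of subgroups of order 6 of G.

|G| = 18 and 6 | 18, so subgroups of order 6 are possible by Lagrange.
The subgroups of order 6 are: {(0,0), (0,1), (0,2), (3,0), (3,1), (3,2)}; {(0,0), (1,0), (2,0), (3,0), (4,0), (5,0)}; {(0,0), (1,1), (2,2), (3,0), (4,1), (5,2)}; {(0,0), (1,2), (2,1), (3,0), (4,2), (5,1)}.
So G has 4 subgroups of order 6.

4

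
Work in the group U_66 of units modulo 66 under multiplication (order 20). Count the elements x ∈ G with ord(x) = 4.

No element of G has order 4 (even though 4 | 20).

0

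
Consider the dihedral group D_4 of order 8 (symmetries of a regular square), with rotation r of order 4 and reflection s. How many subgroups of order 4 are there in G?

3

|G| = 8 and 4 | 8, so subgroups of order 4 are possible by Lagrange.
The subgroups of order 4 are: {e, r, r^2, r^3}; {e, r^2, s, r^2s}; {e, r^2, rs, r^3s}.
So G has 3 subgroups of order 4.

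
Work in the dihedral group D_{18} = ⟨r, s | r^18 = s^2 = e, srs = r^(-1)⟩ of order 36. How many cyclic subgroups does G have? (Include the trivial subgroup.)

24

A cyclic subgroup of order d is generated by each of its φ(d) elements of order d, so the cyclic subgroups of order d number (#elements of order d)/φ(d).
Cyclic subgroups by order — order 1: 1; order 2: 19; order 3: 1; order 6: 1; order 9: 1; order 18: 1.
Total: 24.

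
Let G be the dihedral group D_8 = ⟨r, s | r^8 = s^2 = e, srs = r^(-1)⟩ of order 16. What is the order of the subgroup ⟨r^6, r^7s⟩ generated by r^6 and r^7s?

8

|⟨r^6⟩| = 4 and |⟨r^7s⟩| = 2, so |H| is a multiple of lcm(4, 2) = 4 and divides |G| = 16.
Closing under the operation: H = {e, r^2, r^4, r^6, rs, r^3s, r^5s, r^7s}, so |H| = 8.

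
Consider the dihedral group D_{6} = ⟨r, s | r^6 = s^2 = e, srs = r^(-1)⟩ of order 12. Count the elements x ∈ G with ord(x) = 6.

The elements of order 6 are: r, r^5.
That's 2.

2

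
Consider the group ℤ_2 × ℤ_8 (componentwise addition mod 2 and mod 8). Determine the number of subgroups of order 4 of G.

|G| = 16 and 4 | 16, so subgroups of order 4 are possible by Lagrange.
The subgroups of order 4 are: {(0,0), (0,2), (0,4), (0,6)}; {(0,0), (0,4), (1,0), (1,4)}; {(0,0), (0,4), (1,2), (1,6)}.
So G has 3 subgroups of order 4.

3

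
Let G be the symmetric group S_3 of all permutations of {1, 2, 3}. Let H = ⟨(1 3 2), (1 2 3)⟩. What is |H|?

3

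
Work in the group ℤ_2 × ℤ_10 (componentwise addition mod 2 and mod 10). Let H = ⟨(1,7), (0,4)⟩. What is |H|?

10

|⟨(1,7)⟩| = 10 and |⟨(0,4)⟩| = 5, so |H| is a multiple of lcm(10, 5) = 10 and divides |G| = 20.
Closing under the operation: H = {(0,0), (0,2), (0,4), (0,6), (0,8), (1,1), (1,3), (1,5), (1,7), (1,9)}, so |H| = 10.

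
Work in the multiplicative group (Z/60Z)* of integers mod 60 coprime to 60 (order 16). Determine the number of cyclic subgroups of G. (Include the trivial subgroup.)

12

A cyclic subgroup of order d is generated by each of its φ(d) elements of order d, so the cyclic subgroups of order d number (#elements of order d)/φ(d).
Cyclic subgroups by order — order 1: 1; order 2: 7; order 4: 4.
Total: 12.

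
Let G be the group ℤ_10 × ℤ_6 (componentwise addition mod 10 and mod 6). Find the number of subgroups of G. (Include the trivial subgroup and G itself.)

20

|G| = 60, so by Lagrange every subgroup order divides 60. Divisors: 1, 2, 3, 4, 5, 6, 10, 12, 15, 20, 30, 60.
Subgroups by order — order 1: 1; order 2: 3; order 3: 1; order 4: 1; order 5: 1; order 6: 3; order 10: 3; order 12: 1; order 15: 1; order 20: 1; order 30: 3; order 60: 1.
Total: 1 + 3 + 1 + 1 + 1 + 3 + 3 + 1 + 1 + 1 + 3 + 1 = 20.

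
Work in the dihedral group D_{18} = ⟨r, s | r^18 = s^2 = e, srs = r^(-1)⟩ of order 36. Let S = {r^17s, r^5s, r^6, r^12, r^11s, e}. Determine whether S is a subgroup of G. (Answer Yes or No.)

Yes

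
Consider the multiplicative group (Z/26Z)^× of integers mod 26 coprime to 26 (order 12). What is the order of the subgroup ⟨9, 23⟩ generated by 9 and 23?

6

|⟨9⟩| = 3 and |⟨23⟩| = 6, so |H| is a multiple of lcm(3, 6) = 6 and divides |G| = 12.
Closing under the operation: H = {1, 3, 9, 17, 23, 25}, so |H| = 6.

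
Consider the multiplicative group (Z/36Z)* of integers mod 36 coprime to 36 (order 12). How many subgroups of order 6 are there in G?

3

|G| = 12 and 6 | 12, so subgroups of order 6 are possible by Lagrange.
The subgroups of order 6 are: {1, 11, 13, 23, 25, 35}; {1, 5, 13, 17, 25, 29}; {1, 7, 13, 19, 25, 31}.
So G has 3 subgroups of order 6.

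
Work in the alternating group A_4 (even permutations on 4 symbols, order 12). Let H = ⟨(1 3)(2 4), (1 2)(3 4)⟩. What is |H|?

4

|⟨(1 3)(2 4)⟩| = 2 and |⟨(1 2)(3 4)⟩| = 2, so |H| is a multiple of lcm(2, 2) = 2 and divides |G| = 12.
Closing under the operation: H = {e, (1 2)(3 4), (1 3)(2 4), (1 4)(2 3)}, so |H| = 4.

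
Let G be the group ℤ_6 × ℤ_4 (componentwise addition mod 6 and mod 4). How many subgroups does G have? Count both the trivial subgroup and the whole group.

|G| = 24, so by Lagrange every subgroup order divides 24. Divisors: 1, 2, 3, 4, 6, 8, 12, 24.
Subgroups by order — order 1: 1; order 2: 3; order 3: 1; order 4: 3; order 6: 3; order 8: 1; order 12: 3; order 24: 1.
Total: 1 + 3 + 1 + 3 + 3 + 1 + 3 + 1 = 16.

16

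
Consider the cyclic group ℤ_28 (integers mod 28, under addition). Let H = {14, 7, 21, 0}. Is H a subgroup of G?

Yes

|H| = 4 divides |G| = 28, consistent with Lagrange.
H contains the identity, every element's inverse is in H, and H is closed under +: it is a subgroup.
In fact H = ⟨21⟩.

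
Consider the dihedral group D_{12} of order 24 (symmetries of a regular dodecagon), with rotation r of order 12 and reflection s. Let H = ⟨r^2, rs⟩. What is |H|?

|⟨r^2⟩| = 6 and |⟨rs⟩| = 2, so |H| is a multiple of lcm(6, 2) = 6 and divides |G| = 24.
Closing under the operation: H = {e, r^2, r^4, r^6, r^8, r^10, rs, r^3s, r^5s, r^7s, r^9s, r^11s}, so |H| = 12.

12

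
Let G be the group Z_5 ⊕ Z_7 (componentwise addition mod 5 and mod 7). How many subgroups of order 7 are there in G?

1

|G| = 35 and 7 | 35, so subgroups of order 7 are possible by Lagrange.
The subgroups of order 7 are: {(0,0), (0,1), (0,2), (0,3), (0,4), (0,5), (0,6)}.
So G has 1 subgroup of order 7.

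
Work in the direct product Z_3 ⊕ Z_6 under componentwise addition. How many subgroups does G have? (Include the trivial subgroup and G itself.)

12

|G| = 18, so by Lagrange every subgroup order divides 18. Divisors: 1, 2, 3, 6, 9, 18.
Subgroups by order — order 1: 1; order 2: 1; order 3: 4; order 6: 4; order 9: 1; order 18: 1.
Total: 1 + 1 + 4 + 4 + 1 + 1 = 12.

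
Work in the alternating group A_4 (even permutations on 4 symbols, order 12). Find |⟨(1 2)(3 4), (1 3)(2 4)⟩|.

|⟨(1 2)(3 4)⟩| = 2 and |⟨(1 3)(2 4)⟩| = 2, so |H| is a multiple of lcm(2, 2) = 2 and divides |G| = 12.
Closing under the operation: H = {e, (1 2)(3 4), (1 3)(2 4), (1 4)(2 3)}, so |H| = 4.

4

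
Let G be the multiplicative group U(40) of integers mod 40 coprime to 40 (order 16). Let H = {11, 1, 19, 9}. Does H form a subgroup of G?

|H| = 4 divides |G| = 16, consistent with Lagrange.
H contains the identity, every element's inverse is in H, and H is closed under ·: it is a subgroup.

Yes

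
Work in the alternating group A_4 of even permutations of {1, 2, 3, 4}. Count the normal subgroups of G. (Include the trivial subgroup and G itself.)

G has 10 subgroups. Checking conjugation-invariance by order — order 1: 1/1 normal; order 2: 0/3 normal; order 3: 0/4 normal; order 4: 1/1 normal; order 12: 1/1 normal.
Total normal subgroups: 3.

3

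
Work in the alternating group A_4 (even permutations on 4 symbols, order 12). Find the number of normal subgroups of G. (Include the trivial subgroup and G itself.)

G has 10 subgroups. Checking conjugation-invariance by order — order 1: 1/1 normal; order 2: 0/3 normal; order 3: 0/4 normal; order 4: 1/1 normal; order 12: 1/1 normal.
Total normal subgroups: 3.

3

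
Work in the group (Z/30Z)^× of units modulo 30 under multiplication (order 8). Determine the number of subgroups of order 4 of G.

3

|G| = 8 and 4 | 8, so subgroups of order 4 are possible by Lagrange.
The subgroups of order 4 are: {1, 11, 19, 29}; {1, 7, 13, 19}; {1, 17, 19, 23}.
So G has 3 subgroups of order 4.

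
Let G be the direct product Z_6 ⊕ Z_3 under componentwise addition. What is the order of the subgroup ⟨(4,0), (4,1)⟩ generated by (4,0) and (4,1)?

9

|⟨(4,0)⟩| = 3 and |⟨(4,1)⟩| = 3, so |H| is a multiple of lcm(3, 3) = 3 and divides |G| = 18.
Closing under the operation: H = {(0,0), (0,1), (0,2), (2,0), (2,1), (2,2), (4,0), (4,1), (4,2)}, so |H| = 9.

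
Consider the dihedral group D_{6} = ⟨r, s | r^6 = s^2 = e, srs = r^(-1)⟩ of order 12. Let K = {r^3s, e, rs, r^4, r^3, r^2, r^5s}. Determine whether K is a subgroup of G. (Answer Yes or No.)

|K| = 7 does not divide |G| = 12, so by Lagrange K is not a subgroup.

No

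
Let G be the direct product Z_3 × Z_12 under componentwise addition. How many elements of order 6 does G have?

An element (a,b) has order lcm(ord(a), ord(b)); count pairs with lcm equal to 6.
Enumerating gives 8 such elements.

8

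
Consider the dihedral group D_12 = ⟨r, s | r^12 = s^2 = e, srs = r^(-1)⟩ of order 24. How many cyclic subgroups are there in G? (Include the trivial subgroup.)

Each element a generates a cyclic subgroup ⟨a⟩; distinct elements may generate the same one (a cyclic group of order d has φ(d) generators).
Cyclic subgroups by order — order 1: 1; order 2: 13; order 3: 1; order 4: 1; order 6: 1; order 12: 1.
Total: 18.

18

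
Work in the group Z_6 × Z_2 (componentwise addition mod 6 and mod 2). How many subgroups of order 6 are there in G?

|G| = 12 and 6 | 12, so subgroups of order 6 are possible by Lagrange.
The subgroups of order 6 are: {(0,0), (0,1), (2,0), (2,1), (4,0), (4,1)}; {(0,0), (1,0), (2,0), (3,0), (4,0), (5,0)}; {(0,0), (1,1), (2,0), (3,1), (4,0), (5,1)}.
So G has 3 subgroups of order 6.

3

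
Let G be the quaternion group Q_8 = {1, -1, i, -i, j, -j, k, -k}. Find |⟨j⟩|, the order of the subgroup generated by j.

Computing powers of j: the smallest k with (j)^k = e is k = 4.

4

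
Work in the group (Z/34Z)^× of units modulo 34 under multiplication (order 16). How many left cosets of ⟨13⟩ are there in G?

4

|⟨13⟩| = 4 and |G| = 16.
By Lagrange, [G : H] = |G|/|H| = 16/4 = 4.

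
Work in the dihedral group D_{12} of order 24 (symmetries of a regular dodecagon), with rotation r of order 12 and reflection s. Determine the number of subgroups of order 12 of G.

|G| = 24 and 12 | 24, so subgroups of order 12 are possible by Lagrange.
The subgroups of order 12 are: {e, r, r^2, r^3, r^4, r^5, r^6, r^7, r^8, r^9, r^10, r^11}; {e, r^2, r^4, r^6, r^8, r^10, s, r^2s, r^4s, r^6s, r^8s, r^10s}; {e, r^2, r^4, r^6, r^8, r^10, rs, r^3s, r^5s, r^7s, r^9s, r^11s}.
So G has 3 subgroups of order 12.

3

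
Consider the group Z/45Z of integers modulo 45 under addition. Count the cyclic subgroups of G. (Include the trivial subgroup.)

6

Group the elements of G by the cyclic subgroup they generate; each cyclic subgroup of order d accounts for φ(d) elements.
Cyclic subgroups by order — order 1: 1; order 3: 1; order 5: 1; order 9: 1; order 15: 1; order 45: 1.
Total: 6.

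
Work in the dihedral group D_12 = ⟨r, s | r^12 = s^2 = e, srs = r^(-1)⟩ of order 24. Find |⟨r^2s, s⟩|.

12

|⟨r^2s⟩| = 2 and |⟨s⟩| = 2, so |H| is a multiple of lcm(2, 2) = 2 and divides |G| = 24.
Closing under the operation: H = {e, r^2, r^4, r^6, r^8, r^10, s, r^2s, r^4s, r^6s, r^8s, r^10s}, so |H| = 12.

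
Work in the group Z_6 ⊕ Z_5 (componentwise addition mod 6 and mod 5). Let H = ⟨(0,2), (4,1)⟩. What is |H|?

15

|⟨(0,2)⟩| = 5 and |⟨(4,1)⟩| = 15, so |H| is a multiple of lcm(5, 15) = 15 and divides |G| = 30.
Closing under the operation: H = {(0,0), (0,1), (0,2), (0,3), (0,4), (2,0), (2,1), (2,2), (2,3), (2,4), (4,0), (4,1), (4,2), (4,3), (4,4)}, so |H| = 15.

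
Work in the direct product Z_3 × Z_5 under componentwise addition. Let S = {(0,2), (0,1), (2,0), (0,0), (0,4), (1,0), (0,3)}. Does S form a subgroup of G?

|S| = 7 does not divide |G| = 15, so by Lagrange S is not a subgroup.

No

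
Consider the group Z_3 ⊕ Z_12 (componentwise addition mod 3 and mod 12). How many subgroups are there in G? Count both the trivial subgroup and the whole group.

18

|G| = 36, so by Lagrange every subgroup order divides 36. Divisors: 1, 2, 3, 4, 6, 9, 12, 18, 36.
Subgroups by order — order 1: 1; order 2: 1; order 3: 4; order 4: 1; order 6: 4; order 9: 1; order 12: 4; order 18: 1; order 36: 1.
Total: 1 + 1 + 4 + 1 + 4 + 1 + 4 + 1 + 1 = 18.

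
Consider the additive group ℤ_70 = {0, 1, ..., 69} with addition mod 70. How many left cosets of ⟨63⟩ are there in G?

7

|⟨63⟩| = 10 and |G| = 70.
By Lagrange, [G : H] = |G|/|H| = 70/10 = 7.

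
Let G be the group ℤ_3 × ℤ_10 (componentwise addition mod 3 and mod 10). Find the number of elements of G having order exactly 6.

2

An element (a,b) has order lcm(ord(a), ord(b)); count pairs with lcm equal to 6.
Enumerating gives 2 such elements.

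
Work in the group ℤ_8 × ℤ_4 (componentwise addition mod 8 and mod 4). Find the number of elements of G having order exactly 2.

An element (a,b) has order lcm(ord(a), ord(b)); count pairs with lcm equal to 2.
Enumerating gives 3 such elements.

3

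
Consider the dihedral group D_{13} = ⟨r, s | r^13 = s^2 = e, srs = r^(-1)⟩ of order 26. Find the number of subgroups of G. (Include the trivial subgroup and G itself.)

16

|G| = 26, so by Lagrange every subgroup order divides 26. Divisors: 1, 2, 13, 26.
Subgroups by order — order 1: 1; order 2: 13; order 13: 1; order 26: 1.
Total: 1 + 13 + 1 + 1 = 16.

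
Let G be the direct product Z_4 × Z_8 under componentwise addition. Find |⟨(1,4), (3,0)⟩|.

8

|⟨(1,4)⟩| = 4 and |⟨(3,0)⟩| = 4, so |H| is a multiple of lcm(4, 4) = 4 and divides |G| = 32.
Closing under the operation: H = {(0,0), (0,4), (1,0), (1,4), (2,0), (2,4), (3,0), (3,4)}, so |H| = 8.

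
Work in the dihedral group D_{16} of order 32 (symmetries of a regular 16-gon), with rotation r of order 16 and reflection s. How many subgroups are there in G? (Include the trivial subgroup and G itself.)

|G| = 32, so by Lagrange every subgroup order divides 32. Divisors: 1, 2, 4, 8, 16, 32.
Subgroups by order — order 1: 1; order 2: 17; order 4: 9; order 8: 5; order 16: 3; order 32: 1.
Total: 1 + 17 + 9 + 5 + 3 + 1 = 36.

36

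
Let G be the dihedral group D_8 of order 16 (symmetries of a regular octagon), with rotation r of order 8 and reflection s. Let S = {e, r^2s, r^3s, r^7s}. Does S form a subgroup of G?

Closure fails: r^7s · r^2s = r^5 ∉ S. So S is not a subgroup.

No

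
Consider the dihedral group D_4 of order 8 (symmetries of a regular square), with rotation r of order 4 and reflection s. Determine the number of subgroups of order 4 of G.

|G| = 8 and 4 | 8, so subgroups of order 4 are possible by Lagrange.
The subgroups of order 4 are: {e, r, r^2, r^3}; {e, r^2, s, r^2s}; {e, r^2, rs, r^3s}.
So G has 3 subgroups of order 4.

3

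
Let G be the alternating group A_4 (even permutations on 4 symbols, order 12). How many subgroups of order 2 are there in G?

3

|G| = 12 and 2 | 12, so subgroups of order 2 are possible by Lagrange.
The subgroups of order 2 are: {e, (1 2)(3 4)}; {e, (1 3)(2 4)}; {e, (1 4)(2 3)}.
So G has 3 subgroups of order 2.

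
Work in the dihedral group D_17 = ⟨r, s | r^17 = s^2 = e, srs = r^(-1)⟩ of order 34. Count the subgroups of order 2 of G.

17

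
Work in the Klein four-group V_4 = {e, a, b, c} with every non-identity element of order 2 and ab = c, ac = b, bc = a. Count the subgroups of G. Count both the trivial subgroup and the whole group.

|G| = 4, so by Lagrange every subgroup order divides 4. Divisors: 1, 2, 4.
Subgroups by order — order 1: 1; order 2: 3; order 4: 1.
Total: 1 + 3 + 1 = 5.

5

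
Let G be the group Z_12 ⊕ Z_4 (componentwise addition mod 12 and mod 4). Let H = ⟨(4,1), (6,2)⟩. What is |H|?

|⟨(4,1)⟩| = 12 and |⟨(6,2)⟩| = 2, so |H| is a multiple of lcm(12, 2) = 12 and divides |G| = 48.
Closing under the operation: H = {(0,0), (0,1), (0,2), (0,3), (2,0), (2,1), (2,2), (2,3), (4,0), (4,1), (4,2), (4,3), (6,0), (6,1), (6,2), (6,3), (8,0), (8,1), (8,2), (8,3), (10,0), (10,1), (10,2), (10,3)}, so |H| = 24.

24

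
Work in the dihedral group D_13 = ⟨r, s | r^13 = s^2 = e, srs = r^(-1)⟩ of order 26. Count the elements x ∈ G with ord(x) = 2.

13

Enumerating element orders in G gives 13 elements of order 2.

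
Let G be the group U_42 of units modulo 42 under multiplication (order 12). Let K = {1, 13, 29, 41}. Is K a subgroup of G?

|K| = 4 divides |G| = 12, consistent with Lagrange.
K contains the identity, every element's inverse is in K, and K is closed under ·: it is a subgroup.

Yes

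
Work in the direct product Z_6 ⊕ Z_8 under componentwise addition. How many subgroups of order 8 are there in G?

|G| = 48 and 8 | 48, so subgroups of order 8 are possible by Lagrange.
The subgroups of order 8 are: {(0,0), (0,1), (0,2), (0,3), (0,4), (0,5), (0,6), (0,7)}; {(0,0), (0,2), (0,4), (0,6), (3,0), (3,2), (3,4), (3,6)}; {(0,0), (0,2), (0,4), (0,6), (3,1), (3,3), (3,5), (3,7)}.
So G has 3 subgroups of order 8.

3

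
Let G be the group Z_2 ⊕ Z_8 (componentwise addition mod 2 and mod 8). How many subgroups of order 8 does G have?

3

|G| = 16 and 8 | 16, so subgroups of order 8 are possible by Lagrange.
The subgroups of order 8 are: {(0,0), (0,1), (0,2), (0,3), (0,4), (0,5), (0,6), (0,7)}; {(0,0), (0,2), (0,4), (0,6), (1,0), (1,2), (1,4), (1,6)}; {(0,0), (0,2), (0,4), (0,6), (1,1), (1,3), (1,5), (1,7)}.
So G has 3 subgroups of order 8.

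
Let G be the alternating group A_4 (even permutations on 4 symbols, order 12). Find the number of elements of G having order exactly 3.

8

The elements of order 3 are: (2 3 4), (2 4 3), (1 2 3), (1 2 4), (1 3 2), (1 3 4), (1 4 2), (1 4 3).
That's 8.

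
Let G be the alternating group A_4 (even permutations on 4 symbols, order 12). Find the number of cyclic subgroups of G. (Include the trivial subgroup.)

A cyclic subgroup of order d is generated by each of its φ(d) elements of order d, so the cyclic subgroups of order d number (#elements of order d)/φ(d).
Cyclic subgroups by order — order 1: 1; order 2: 3; order 3: 4.
Total: 8.

8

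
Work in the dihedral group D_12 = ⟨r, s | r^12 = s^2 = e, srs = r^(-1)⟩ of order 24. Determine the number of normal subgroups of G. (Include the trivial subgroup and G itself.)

9

G has 34 subgroups. Checking conjugation-invariance by order — order 1: 1/1 normal; order 2: 1/13 normal; order 3: 1/1 normal; order 4: 1/7 normal; order 6: 1/5 normal; order 8: 0/3 normal; order 12: 3/3 normal; order 24: 1/1 normal.
Total normal subgroups: 9.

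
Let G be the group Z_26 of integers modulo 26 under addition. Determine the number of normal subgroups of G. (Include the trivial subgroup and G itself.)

G is abelian, so every subgroup is normal.
G has 4 subgroups in total, hence 4 normal subgroups.

4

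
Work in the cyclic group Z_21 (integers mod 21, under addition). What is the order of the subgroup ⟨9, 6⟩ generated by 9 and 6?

|⟨9⟩| = 7 and |⟨6⟩| = 7, so |H| is a multiple of lcm(7, 7) = 7 and divides |G| = 21.
Closing under the operation: H = {0, 3, 6, 9, 12, 15, 18}, so |H| = 7.

7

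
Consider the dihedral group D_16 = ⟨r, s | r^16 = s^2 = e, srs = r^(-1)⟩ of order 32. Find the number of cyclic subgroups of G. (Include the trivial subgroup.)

21

A cyclic subgroup of order d is generated by each of its φ(d) elements of order d, so the cyclic subgroups of order d number (#elements of order d)/φ(d).
Cyclic subgroups by order — order 1: 1; order 2: 17; order 4: 1; order 8: 1; order 16: 1.
Total: 21.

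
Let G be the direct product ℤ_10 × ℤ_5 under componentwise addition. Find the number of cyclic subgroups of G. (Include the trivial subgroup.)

14

Each element a generates a cyclic subgroup ⟨a⟩; distinct elements may generate the same one (a cyclic group of order d has φ(d) generators).
Cyclic subgroups by order — order 1: 1; order 2: 1; order 5: 6; order 10: 6.
Total: 14.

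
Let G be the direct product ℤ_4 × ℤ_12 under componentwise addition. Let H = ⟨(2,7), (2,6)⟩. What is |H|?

|⟨(2,7)⟩| = 12 and |⟨(2,6)⟩| = 2, so |H| is a multiple of lcm(12, 2) = 12 and divides |G| = 48.
Closing under the operation: H = {(0,0), (0,1), (0,2), (0,3), (0,4), (0,5), (0,6), (0,7), (0,8), (0,9), (0,10), (0,11), (2,0), (2,1), (2,2), (2,3), (2,4), (2,5), (2,6), (2,7), (2,8), (2,9), (2,10), (2,11)}, so |H| = 24.

24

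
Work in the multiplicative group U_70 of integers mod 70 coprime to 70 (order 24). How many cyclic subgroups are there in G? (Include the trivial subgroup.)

12

Group the elements of G by the cyclic subgroup they generate; each cyclic subgroup of order d accounts for φ(d) elements.
Cyclic subgroups by order — order 1: 1; order 2: 3; order 3: 1; order 4: 2; order 6: 3; order 12: 2.
Total: 12.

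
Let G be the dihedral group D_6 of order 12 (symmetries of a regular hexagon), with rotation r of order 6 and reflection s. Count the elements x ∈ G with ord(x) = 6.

The elements of order 6 are: r, r^5.
That's 2.

2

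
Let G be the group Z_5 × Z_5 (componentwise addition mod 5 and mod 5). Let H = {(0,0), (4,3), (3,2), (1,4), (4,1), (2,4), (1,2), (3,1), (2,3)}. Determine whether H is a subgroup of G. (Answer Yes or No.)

|H| = 9 does not divide |G| = 25, so by Lagrange H is not a subgroup.

No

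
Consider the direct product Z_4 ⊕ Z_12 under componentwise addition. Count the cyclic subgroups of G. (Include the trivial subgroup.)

20

Each element a generates a cyclic subgroup ⟨a⟩; distinct elements may generate the same one (a cyclic group of order d has φ(d) generators).
Cyclic subgroups by order — order 1: 1; order 2: 3; order 3: 1; order 4: 6; order 6: 3; order 12: 6.
Total: 20.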